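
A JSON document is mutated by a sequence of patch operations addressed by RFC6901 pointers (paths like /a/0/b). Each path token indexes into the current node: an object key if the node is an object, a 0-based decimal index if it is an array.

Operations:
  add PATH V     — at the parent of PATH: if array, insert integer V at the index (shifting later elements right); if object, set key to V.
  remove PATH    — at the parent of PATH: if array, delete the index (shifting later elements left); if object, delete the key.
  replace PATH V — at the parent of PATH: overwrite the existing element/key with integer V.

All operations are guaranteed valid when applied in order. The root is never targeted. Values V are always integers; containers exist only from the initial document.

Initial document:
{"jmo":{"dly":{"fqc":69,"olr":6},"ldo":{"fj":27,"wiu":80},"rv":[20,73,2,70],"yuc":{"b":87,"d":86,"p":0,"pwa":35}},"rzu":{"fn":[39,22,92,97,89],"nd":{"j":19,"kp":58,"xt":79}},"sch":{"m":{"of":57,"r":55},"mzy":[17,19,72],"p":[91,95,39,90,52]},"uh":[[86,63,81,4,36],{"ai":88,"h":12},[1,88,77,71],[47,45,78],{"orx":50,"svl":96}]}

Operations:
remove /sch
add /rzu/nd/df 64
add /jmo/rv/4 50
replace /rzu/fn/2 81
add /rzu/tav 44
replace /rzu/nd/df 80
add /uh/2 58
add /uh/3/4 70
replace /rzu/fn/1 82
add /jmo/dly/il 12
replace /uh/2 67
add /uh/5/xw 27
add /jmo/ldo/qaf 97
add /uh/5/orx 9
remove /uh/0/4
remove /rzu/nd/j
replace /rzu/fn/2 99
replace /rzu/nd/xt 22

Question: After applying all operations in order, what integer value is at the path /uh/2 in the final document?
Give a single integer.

Answer: 67

Derivation:
After op 1 (remove /sch): {"jmo":{"dly":{"fqc":69,"olr":6},"ldo":{"fj":27,"wiu":80},"rv":[20,73,2,70],"yuc":{"b":87,"d":86,"p":0,"pwa":35}},"rzu":{"fn":[39,22,92,97,89],"nd":{"j":19,"kp":58,"xt":79}},"uh":[[86,63,81,4,36],{"ai":88,"h":12},[1,88,77,71],[47,45,78],{"orx":50,"svl":96}]}
After op 2 (add /rzu/nd/df 64): {"jmo":{"dly":{"fqc":69,"olr":6},"ldo":{"fj":27,"wiu":80},"rv":[20,73,2,70],"yuc":{"b":87,"d":86,"p":0,"pwa":35}},"rzu":{"fn":[39,22,92,97,89],"nd":{"df":64,"j":19,"kp":58,"xt":79}},"uh":[[86,63,81,4,36],{"ai":88,"h":12},[1,88,77,71],[47,45,78],{"orx":50,"svl":96}]}
After op 3 (add /jmo/rv/4 50): {"jmo":{"dly":{"fqc":69,"olr":6},"ldo":{"fj":27,"wiu":80},"rv":[20,73,2,70,50],"yuc":{"b":87,"d":86,"p":0,"pwa":35}},"rzu":{"fn":[39,22,92,97,89],"nd":{"df":64,"j":19,"kp":58,"xt":79}},"uh":[[86,63,81,4,36],{"ai":88,"h":12},[1,88,77,71],[47,45,78],{"orx":50,"svl":96}]}
After op 4 (replace /rzu/fn/2 81): {"jmo":{"dly":{"fqc":69,"olr":6},"ldo":{"fj":27,"wiu":80},"rv":[20,73,2,70,50],"yuc":{"b":87,"d":86,"p":0,"pwa":35}},"rzu":{"fn":[39,22,81,97,89],"nd":{"df":64,"j":19,"kp":58,"xt":79}},"uh":[[86,63,81,4,36],{"ai":88,"h":12},[1,88,77,71],[47,45,78],{"orx":50,"svl":96}]}
After op 5 (add /rzu/tav 44): {"jmo":{"dly":{"fqc":69,"olr":6},"ldo":{"fj":27,"wiu":80},"rv":[20,73,2,70,50],"yuc":{"b":87,"d":86,"p":0,"pwa":35}},"rzu":{"fn":[39,22,81,97,89],"nd":{"df":64,"j":19,"kp":58,"xt":79},"tav":44},"uh":[[86,63,81,4,36],{"ai":88,"h":12},[1,88,77,71],[47,45,78],{"orx":50,"svl":96}]}
After op 6 (replace /rzu/nd/df 80): {"jmo":{"dly":{"fqc":69,"olr":6},"ldo":{"fj":27,"wiu":80},"rv":[20,73,2,70,50],"yuc":{"b":87,"d":86,"p":0,"pwa":35}},"rzu":{"fn":[39,22,81,97,89],"nd":{"df":80,"j":19,"kp":58,"xt":79},"tav":44},"uh":[[86,63,81,4,36],{"ai":88,"h":12},[1,88,77,71],[47,45,78],{"orx":50,"svl":96}]}
After op 7 (add /uh/2 58): {"jmo":{"dly":{"fqc":69,"olr":6},"ldo":{"fj":27,"wiu":80},"rv":[20,73,2,70,50],"yuc":{"b":87,"d":86,"p":0,"pwa":35}},"rzu":{"fn":[39,22,81,97,89],"nd":{"df":80,"j":19,"kp":58,"xt":79},"tav":44},"uh":[[86,63,81,4,36],{"ai":88,"h":12},58,[1,88,77,71],[47,45,78],{"orx":50,"svl":96}]}
After op 8 (add /uh/3/4 70): {"jmo":{"dly":{"fqc":69,"olr":6},"ldo":{"fj":27,"wiu":80},"rv":[20,73,2,70,50],"yuc":{"b":87,"d":86,"p":0,"pwa":35}},"rzu":{"fn":[39,22,81,97,89],"nd":{"df":80,"j":19,"kp":58,"xt":79},"tav":44},"uh":[[86,63,81,4,36],{"ai":88,"h":12},58,[1,88,77,71,70],[47,45,78],{"orx":50,"svl":96}]}
After op 9 (replace /rzu/fn/1 82): {"jmo":{"dly":{"fqc":69,"olr":6},"ldo":{"fj":27,"wiu":80},"rv":[20,73,2,70,50],"yuc":{"b":87,"d":86,"p":0,"pwa":35}},"rzu":{"fn":[39,82,81,97,89],"nd":{"df":80,"j":19,"kp":58,"xt":79},"tav":44},"uh":[[86,63,81,4,36],{"ai":88,"h":12},58,[1,88,77,71,70],[47,45,78],{"orx":50,"svl":96}]}
After op 10 (add /jmo/dly/il 12): {"jmo":{"dly":{"fqc":69,"il":12,"olr":6},"ldo":{"fj":27,"wiu":80},"rv":[20,73,2,70,50],"yuc":{"b":87,"d":86,"p":0,"pwa":35}},"rzu":{"fn":[39,82,81,97,89],"nd":{"df":80,"j":19,"kp":58,"xt":79},"tav":44},"uh":[[86,63,81,4,36],{"ai":88,"h":12},58,[1,88,77,71,70],[47,45,78],{"orx":50,"svl":96}]}
After op 11 (replace /uh/2 67): {"jmo":{"dly":{"fqc":69,"il":12,"olr":6},"ldo":{"fj":27,"wiu":80},"rv":[20,73,2,70,50],"yuc":{"b":87,"d":86,"p":0,"pwa":35}},"rzu":{"fn":[39,82,81,97,89],"nd":{"df":80,"j":19,"kp":58,"xt":79},"tav":44},"uh":[[86,63,81,4,36],{"ai":88,"h":12},67,[1,88,77,71,70],[47,45,78],{"orx":50,"svl":96}]}
After op 12 (add /uh/5/xw 27): {"jmo":{"dly":{"fqc":69,"il":12,"olr":6},"ldo":{"fj":27,"wiu":80},"rv":[20,73,2,70,50],"yuc":{"b":87,"d":86,"p":0,"pwa":35}},"rzu":{"fn":[39,82,81,97,89],"nd":{"df":80,"j":19,"kp":58,"xt":79},"tav":44},"uh":[[86,63,81,4,36],{"ai":88,"h":12},67,[1,88,77,71,70],[47,45,78],{"orx":50,"svl":96,"xw":27}]}
After op 13 (add /jmo/ldo/qaf 97): {"jmo":{"dly":{"fqc":69,"il":12,"olr":6},"ldo":{"fj":27,"qaf":97,"wiu":80},"rv":[20,73,2,70,50],"yuc":{"b":87,"d":86,"p":0,"pwa":35}},"rzu":{"fn":[39,82,81,97,89],"nd":{"df":80,"j":19,"kp":58,"xt":79},"tav":44},"uh":[[86,63,81,4,36],{"ai":88,"h":12},67,[1,88,77,71,70],[47,45,78],{"orx":50,"svl":96,"xw":27}]}
After op 14 (add /uh/5/orx 9): {"jmo":{"dly":{"fqc":69,"il":12,"olr":6},"ldo":{"fj":27,"qaf":97,"wiu":80},"rv":[20,73,2,70,50],"yuc":{"b":87,"d":86,"p":0,"pwa":35}},"rzu":{"fn":[39,82,81,97,89],"nd":{"df":80,"j":19,"kp":58,"xt":79},"tav":44},"uh":[[86,63,81,4,36],{"ai":88,"h":12},67,[1,88,77,71,70],[47,45,78],{"orx":9,"svl":96,"xw":27}]}
After op 15 (remove /uh/0/4): {"jmo":{"dly":{"fqc":69,"il":12,"olr":6},"ldo":{"fj":27,"qaf":97,"wiu":80},"rv":[20,73,2,70,50],"yuc":{"b":87,"d":86,"p":0,"pwa":35}},"rzu":{"fn":[39,82,81,97,89],"nd":{"df":80,"j":19,"kp":58,"xt":79},"tav":44},"uh":[[86,63,81,4],{"ai":88,"h":12},67,[1,88,77,71,70],[47,45,78],{"orx":9,"svl":96,"xw":27}]}
After op 16 (remove /rzu/nd/j): {"jmo":{"dly":{"fqc":69,"il":12,"olr":6},"ldo":{"fj":27,"qaf":97,"wiu":80},"rv":[20,73,2,70,50],"yuc":{"b":87,"d":86,"p":0,"pwa":35}},"rzu":{"fn":[39,82,81,97,89],"nd":{"df":80,"kp":58,"xt":79},"tav":44},"uh":[[86,63,81,4],{"ai":88,"h":12},67,[1,88,77,71,70],[47,45,78],{"orx":9,"svl":96,"xw":27}]}
After op 17 (replace /rzu/fn/2 99): {"jmo":{"dly":{"fqc":69,"il":12,"olr":6},"ldo":{"fj":27,"qaf":97,"wiu":80},"rv":[20,73,2,70,50],"yuc":{"b":87,"d":86,"p":0,"pwa":35}},"rzu":{"fn":[39,82,99,97,89],"nd":{"df":80,"kp":58,"xt":79},"tav":44},"uh":[[86,63,81,4],{"ai":88,"h":12},67,[1,88,77,71,70],[47,45,78],{"orx":9,"svl":96,"xw":27}]}
After op 18 (replace /rzu/nd/xt 22): {"jmo":{"dly":{"fqc":69,"il":12,"olr":6},"ldo":{"fj":27,"qaf":97,"wiu":80},"rv":[20,73,2,70,50],"yuc":{"b":87,"d":86,"p":0,"pwa":35}},"rzu":{"fn":[39,82,99,97,89],"nd":{"df":80,"kp":58,"xt":22},"tav":44},"uh":[[86,63,81,4],{"ai":88,"h":12},67,[1,88,77,71,70],[47,45,78],{"orx":9,"svl":96,"xw":27}]}
Value at /uh/2: 67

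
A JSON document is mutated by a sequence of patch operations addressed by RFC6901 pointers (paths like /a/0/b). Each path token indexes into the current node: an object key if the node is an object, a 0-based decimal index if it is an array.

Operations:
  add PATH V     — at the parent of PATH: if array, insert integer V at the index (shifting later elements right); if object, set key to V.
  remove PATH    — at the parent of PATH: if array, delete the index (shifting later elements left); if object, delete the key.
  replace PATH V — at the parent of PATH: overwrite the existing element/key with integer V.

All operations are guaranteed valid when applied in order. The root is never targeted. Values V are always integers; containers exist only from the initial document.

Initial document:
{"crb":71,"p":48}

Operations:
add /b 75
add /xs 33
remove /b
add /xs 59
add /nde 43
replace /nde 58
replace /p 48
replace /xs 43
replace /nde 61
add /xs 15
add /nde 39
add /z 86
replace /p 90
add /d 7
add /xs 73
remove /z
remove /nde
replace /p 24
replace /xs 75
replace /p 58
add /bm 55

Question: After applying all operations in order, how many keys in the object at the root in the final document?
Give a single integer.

Answer: 5

Derivation:
After op 1 (add /b 75): {"b":75,"crb":71,"p":48}
After op 2 (add /xs 33): {"b":75,"crb":71,"p":48,"xs":33}
After op 3 (remove /b): {"crb":71,"p":48,"xs":33}
After op 4 (add /xs 59): {"crb":71,"p":48,"xs":59}
After op 5 (add /nde 43): {"crb":71,"nde":43,"p":48,"xs":59}
After op 6 (replace /nde 58): {"crb":71,"nde":58,"p":48,"xs":59}
After op 7 (replace /p 48): {"crb":71,"nde":58,"p":48,"xs":59}
After op 8 (replace /xs 43): {"crb":71,"nde":58,"p":48,"xs":43}
After op 9 (replace /nde 61): {"crb":71,"nde":61,"p":48,"xs":43}
After op 10 (add /xs 15): {"crb":71,"nde":61,"p":48,"xs":15}
After op 11 (add /nde 39): {"crb":71,"nde":39,"p":48,"xs":15}
After op 12 (add /z 86): {"crb":71,"nde":39,"p":48,"xs":15,"z":86}
After op 13 (replace /p 90): {"crb":71,"nde":39,"p":90,"xs":15,"z":86}
After op 14 (add /d 7): {"crb":71,"d":7,"nde":39,"p":90,"xs":15,"z":86}
After op 15 (add /xs 73): {"crb":71,"d":7,"nde":39,"p":90,"xs":73,"z":86}
After op 16 (remove /z): {"crb":71,"d":7,"nde":39,"p":90,"xs":73}
After op 17 (remove /nde): {"crb":71,"d":7,"p":90,"xs":73}
After op 18 (replace /p 24): {"crb":71,"d":7,"p":24,"xs":73}
After op 19 (replace /xs 75): {"crb":71,"d":7,"p":24,"xs":75}
After op 20 (replace /p 58): {"crb":71,"d":7,"p":58,"xs":75}
After op 21 (add /bm 55): {"bm":55,"crb":71,"d":7,"p":58,"xs":75}
Size at the root: 5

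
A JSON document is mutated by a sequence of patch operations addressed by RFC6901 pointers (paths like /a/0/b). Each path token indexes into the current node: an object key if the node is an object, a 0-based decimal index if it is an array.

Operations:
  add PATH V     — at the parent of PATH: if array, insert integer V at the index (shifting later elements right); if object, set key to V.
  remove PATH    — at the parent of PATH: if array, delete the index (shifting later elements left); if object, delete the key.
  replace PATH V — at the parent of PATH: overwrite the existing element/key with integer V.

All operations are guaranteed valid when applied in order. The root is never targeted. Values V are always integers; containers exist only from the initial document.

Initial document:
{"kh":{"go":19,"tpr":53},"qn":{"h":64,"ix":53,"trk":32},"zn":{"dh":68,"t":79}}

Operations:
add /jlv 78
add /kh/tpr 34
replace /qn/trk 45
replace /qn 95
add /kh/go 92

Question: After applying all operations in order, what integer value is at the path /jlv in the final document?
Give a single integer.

Answer: 78

Derivation:
After op 1 (add /jlv 78): {"jlv":78,"kh":{"go":19,"tpr":53},"qn":{"h":64,"ix":53,"trk":32},"zn":{"dh":68,"t":79}}
After op 2 (add /kh/tpr 34): {"jlv":78,"kh":{"go":19,"tpr":34},"qn":{"h":64,"ix":53,"trk":32},"zn":{"dh":68,"t":79}}
After op 3 (replace /qn/trk 45): {"jlv":78,"kh":{"go":19,"tpr":34},"qn":{"h":64,"ix":53,"trk":45},"zn":{"dh":68,"t":79}}
After op 4 (replace /qn 95): {"jlv":78,"kh":{"go":19,"tpr":34},"qn":95,"zn":{"dh":68,"t":79}}
After op 5 (add /kh/go 92): {"jlv":78,"kh":{"go":92,"tpr":34},"qn":95,"zn":{"dh":68,"t":79}}
Value at /jlv: 78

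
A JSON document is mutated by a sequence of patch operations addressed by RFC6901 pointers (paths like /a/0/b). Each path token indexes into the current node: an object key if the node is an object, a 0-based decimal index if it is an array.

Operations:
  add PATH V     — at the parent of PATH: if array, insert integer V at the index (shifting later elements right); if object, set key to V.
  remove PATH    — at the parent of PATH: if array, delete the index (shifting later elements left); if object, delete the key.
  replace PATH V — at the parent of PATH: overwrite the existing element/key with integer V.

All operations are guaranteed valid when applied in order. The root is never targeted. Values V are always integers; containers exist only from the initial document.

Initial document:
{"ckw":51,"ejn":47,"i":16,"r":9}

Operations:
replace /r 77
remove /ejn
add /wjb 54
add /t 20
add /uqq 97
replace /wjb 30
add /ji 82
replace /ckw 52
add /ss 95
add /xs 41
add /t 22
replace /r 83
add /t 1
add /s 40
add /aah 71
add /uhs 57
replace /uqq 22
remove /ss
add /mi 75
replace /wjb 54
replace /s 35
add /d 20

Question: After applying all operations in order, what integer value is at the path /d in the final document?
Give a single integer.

Answer: 20

Derivation:
After op 1 (replace /r 77): {"ckw":51,"ejn":47,"i":16,"r":77}
After op 2 (remove /ejn): {"ckw":51,"i":16,"r":77}
After op 3 (add /wjb 54): {"ckw":51,"i":16,"r":77,"wjb":54}
After op 4 (add /t 20): {"ckw":51,"i":16,"r":77,"t":20,"wjb":54}
After op 5 (add /uqq 97): {"ckw":51,"i":16,"r":77,"t":20,"uqq":97,"wjb":54}
After op 6 (replace /wjb 30): {"ckw":51,"i":16,"r":77,"t":20,"uqq":97,"wjb":30}
After op 7 (add /ji 82): {"ckw":51,"i":16,"ji":82,"r":77,"t":20,"uqq":97,"wjb":30}
After op 8 (replace /ckw 52): {"ckw":52,"i":16,"ji":82,"r":77,"t":20,"uqq":97,"wjb":30}
After op 9 (add /ss 95): {"ckw":52,"i":16,"ji":82,"r":77,"ss":95,"t":20,"uqq":97,"wjb":30}
After op 10 (add /xs 41): {"ckw":52,"i":16,"ji":82,"r":77,"ss":95,"t":20,"uqq":97,"wjb":30,"xs":41}
After op 11 (add /t 22): {"ckw":52,"i":16,"ji":82,"r":77,"ss":95,"t":22,"uqq":97,"wjb":30,"xs":41}
After op 12 (replace /r 83): {"ckw":52,"i":16,"ji":82,"r":83,"ss":95,"t":22,"uqq":97,"wjb":30,"xs":41}
After op 13 (add /t 1): {"ckw":52,"i":16,"ji":82,"r":83,"ss":95,"t":1,"uqq":97,"wjb":30,"xs":41}
After op 14 (add /s 40): {"ckw":52,"i":16,"ji":82,"r":83,"s":40,"ss":95,"t":1,"uqq":97,"wjb":30,"xs":41}
After op 15 (add /aah 71): {"aah":71,"ckw":52,"i":16,"ji":82,"r":83,"s":40,"ss":95,"t":1,"uqq":97,"wjb":30,"xs":41}
After op 16 (add /uhs 57): {"aah":71,"ckw":52,"i":16,"ji":82,"r":83,"s":40,"ss":95,"t":1,"uhs":57,"uqq":97,"wjb":30,"xs":41}
After op 17 (replace /uqq 22): {"aah":71,"ckw":52,"i":16,"ji":82,"r":83,"s":40,"ss":95,"t":1,"uhs":57,"uqq":22,"wjb":30,"xs":41}
After op 18 (remove /ss): {"aah":71,"ckw":52,"i":16,"ji":82,"r":83,"s":40,"t":1,"uhs":57,"uqq":22,"wjb":30,"xs":41}
After op 19 (add /mi 75): {"aah":71,"ckw":52,"i":16,"ji":82,"mi":75,"r":83,"s":40,"t":1,"uhs":57,"uqq":22,"wjb":30,"xs":41}
After op 20 (replace /wjb 54): {"aah":71,"ckw":52,"i":16,"ji":82,"mi":75,"r":83,"s":40,"t":1,"uhs":57,"uqq":22,"wjb":54,"xs":41}
After op 21 (replace /s 35): {"aah":71,"ckw":52,"i":16,"ji":82,"mi":75,"r":83,"s":35,"t":1,"uhs":57,"uqq":22,"wjb":54,"xs":41}
After op 22 (add /d 20): {"aah":71,"ckw":52,"d":20,"i":16,"ji":82,"mi":75,"r":83,"s":35,"t":1,"uhs":57,"uqq":22,"wjb":54,"xs":41}
Value at /d: 20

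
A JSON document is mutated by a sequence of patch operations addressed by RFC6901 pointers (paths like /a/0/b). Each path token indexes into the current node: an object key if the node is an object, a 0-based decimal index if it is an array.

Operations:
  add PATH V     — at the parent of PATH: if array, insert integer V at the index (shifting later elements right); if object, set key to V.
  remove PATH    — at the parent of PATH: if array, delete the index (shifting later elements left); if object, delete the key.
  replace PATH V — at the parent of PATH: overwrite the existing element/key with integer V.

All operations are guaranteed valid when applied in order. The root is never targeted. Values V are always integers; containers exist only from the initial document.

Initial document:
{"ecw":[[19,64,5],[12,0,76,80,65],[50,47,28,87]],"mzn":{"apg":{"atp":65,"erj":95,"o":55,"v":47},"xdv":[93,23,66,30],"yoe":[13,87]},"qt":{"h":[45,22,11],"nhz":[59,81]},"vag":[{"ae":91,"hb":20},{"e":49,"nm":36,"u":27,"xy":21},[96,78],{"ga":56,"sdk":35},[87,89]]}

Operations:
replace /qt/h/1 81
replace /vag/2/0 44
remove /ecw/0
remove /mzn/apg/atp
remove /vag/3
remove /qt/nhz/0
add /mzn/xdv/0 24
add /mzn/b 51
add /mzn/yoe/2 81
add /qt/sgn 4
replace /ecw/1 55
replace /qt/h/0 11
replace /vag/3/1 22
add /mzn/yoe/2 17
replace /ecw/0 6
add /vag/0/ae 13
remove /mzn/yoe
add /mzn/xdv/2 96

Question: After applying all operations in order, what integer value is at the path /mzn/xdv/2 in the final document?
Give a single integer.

After op 1 (replace /qt/h/1 81): {"ecw":[[19,64,5],[12,0,76,80,65],[50,47,28,87]],"mzn":{"apg":{"atp":65,"erj":95,"o":55,"v":47},"xdv":[93,23,66,30],"yoe":[13,87]},"qt":{"h":[45,81,11],"nhz":[59,81]},"vag":[{"ae":91,"hb":20},{"e":49,"nm":36,"u":27,"xy":21},[96,78],{"ga":56,"sdk":35},[87,89]]}
After op 2 (replace /vag/2/0 44): {"ecw":[[19,64,5],[12,0,76,80,65],[50,47,28,87]],"mzn":{"apg":{"atp":65,"erj":95,"o":55,"v":47},"xdv":[93,23,66,30],"yoe":[13,87]},"qt":{"h":[45,81,11],"nhz":[59,81]},"vag":[{"ae":91,"hb":20},{"e":49,"nm":36,"u":27,"xy":21},[44,78],{"ga":56,"sdk":35},[87,89]]}
After op 3 (remove /ecw/0): {"ecw":[[12,0,76,80,65],[50,47,28,87]],"mzn":{"apg":{"atp":65,"erj":95,"o":55,"v":47},"xdv":[93,23,66,30],"yoe":[13,87]},"qt":{"h":[45,81,11],"nhz":[59,81]},"vag":[{"ae":91,"hb":20},{"e":49,"nm":36,"u":27,"xy":21},[44,78],{"ga":56,"sdk":35},[87,89]]}
After op 4 (remove /mzn/apg/atp): {"ecw":[[12,0,76,80,65],[50,47,28,87]],"mzn":{"apg":{"erj":95,"o":55,"v":47},"xdv":[93,23,66,30],"yoe":[13,87]},"qt":{"h":[45,81,11],"nhz":[59,81]},"vag":[{"ae":91,"hb":20},{"e":49,"nm":36,"u":27,"xy":21},[44,78],{"ga":56,"sdk":35},[87,89]]}
After op 5 (remove /vag/3): {"ecw":[[12,0,76,80,65],[50,47,28,87]],"mzn":{"apg":{"erj":95,"o":55,"v":47},"xdv":[93,23,66,30],"yoe":[13,87]},"qt":{"h":[45,81,11],"nhz":[59,81]},"vag":[{"ae":91,"hb":20},{"e":49,"nm":36,"u":27,"xy":21},[44,78],[87,89]]}
After op 6 (remove /qt/nhz/0): {"ecw":[[12,0,76,80,65],[50,47,28,87]],"mzn":{"apg":{"erj":95,"o":55,"v":47},"xdv":[93,23,66,30],"yoe":[13,87]},"qt":{"h":[45,81,11],"nhz":[81]},"vag":[{"ae":91,"hb":20},{"e":49,"nm":36,"u":27,"xy":21},[44,78],[87,89]]}
After op 7 (add /mzn/xdv/0 24): {"ecw":[[12,0,76,80,65],[50,47,28,87]],"mzn":{"apg":{"erj":95,"o":55,"v":47},"xdv":[24,93,23,66,30],"yoe":[13,87]},"qt":{"h":[45,81,11],"nhz":[81]},"vag":[{"ae":91,"hb":20},{"e":49,"nm":36,"u":27,"xy":21},[44,78],[87,89]]}
After op 8 (add /mzn/b 51): {"ecw":[[12,0,76,80,65],[50,47,28,87]],"mzn":{"apg":{"erj":95,"o":55,"v":47},"b":51,"xdv":[24,93,23,66,30],"yoe":[13,87]},"qt":{"h":[45,81,11],"nhz":[81]},"vag":[{"ae":91,"hb":20},{"e":49,"nm":36,"u":27,"xy":21},[44,78],[87,89]]}
After op 9 (add /mzn/yoe/2 81): {"ecw":[[12,0,76,80,65],[50,47,28,87]],"mzn":{"apg":{"erj":95,"o":55,"v":47},"b":51,"xdv":[24,93,23,66,30],"yoe":[13,87,81]},"qt":{"h":[45,81,11],"nhz":[81]},"vag":[{"ae":91,"hb":20},{"e":49,"nm":36,"u":27,"xy":21},[44,78],[87,89]]}
After op 10 (add /qt/sgn 4): {"ecw":[[12,0,76,80,65],[50,47,28,87]],"mzn":{"apg":{"erj":95,"o":55,"v":47},"b":51,"xdv":[24,93,23,66,30],"yoe":[13,87,81]},"qt":{"h":[45,81,11],"nhz":[81],"sgn":4},"vag":[{"ae":91,"hb":20},{"e":49,"nm":36,"u":27,"xy":21},[44,78],[87,89]]}
After op 11 (replace /ecw/1 55): {"ecw":[[12,0,76,80,65],55],"mzn":{"apg":{"erj":95,"o":55,"v":47},"b":51,"xdv":[24,93,23,66,30],"yoe":[13,87,81]},"qt":{"h":[45,81,11],"nhz":[81],"sgn":4},"vag":[{"ae":91,"hb":20},{"e":49,"nm":36,"u":27,"xy":21},[44,78],[87,89]]}
After op 12 (replace /qt/h/0 11): {"ecw":[[12,0,76,80,65],55],"mzn":{"apg":{"erj":95,"o":55,"v":47},"b":51,"xdv":[24,93,23,66,30],"yoe":[13,87,81]},"qt":{"h":[11,81,11],"nhz":[81],"sgn":4},"vag":[{"ae":91,"hb":20},{"e":49,"nm":36,"u":27,"xy":21},[44,78],[87,89]]}
After op 13 (replace /vag/3/1 22): {"ecw":[[12,0,76,80,65],55],"mzn":{"apg":{"erj":95,"o":55,"v":47},"b":51,"xdv":[24,93,23,66,30],"yoe":[13,87,81]},"qt":{"h":[11,81,11],"nhz":[81],"sgn":4},"vag":[{"ae":91,"hb":20},{"e":49,"nm":36,"u":27,"xy":21},[44,78],[87,22]]}
After op 14 (add /mzn/yoe/2 17): {"ecw":[[12,0,76,80,65],55],"mzn":{"apg":{"erj":95,"o":55,"v":47},"b":51,"xdv":[24,93,23,66,30],"yoe":[13,87,17,81]},"qt":{"h":[11,81,11],"nhz":[81],"sgn":4},"vag":[{"ae":91,"hb":20},{"e":49,"nm":36,"u":27,"xy":21},[44,78],[87,22]]}
After op 15 (replace /ecw/0 6): {"ecw":[6,55],"mzn":{"apg":{"erj":95,"o":55,"v":47},"b":51,"xdv":[24,93,23,66,30],"yoe":[13,87,17,81]},"qt":{"h":[11,81,11],"nhz":[81],"sgn":4},"vag":[{"ae":91,"hb":20},{"e":49,"nm":36,"u":27,"xy":21},[44,78],[87,22]]}
After op 16 (add /vag/0/ae 13): {"ecw":[6,55],"mzn":{"apg":{"erj":95,"o":55,"v":47},"b":51,"xdv":[24,93,23,66,30],"yoe":[13,87,17,81]},"qt":{"h":[11,81,11],"nhz":[81],"sgn":4},"vag":[{"ae":13,"hb":20},{"e":49,"nm":36,"u":27,"xy":21},[44,78],[87,22]]}
After op 17 (remove /mzn/yoe): {"ecw":[6,55],"mzn":{"apg":{"erj":95,"o":55,"v":47},"b":51,"xdv":[24,93,23,66,30]},"qt":{"h":[11,81,11],"nhz":[81],"sgn":4},"vag":[{"ae":13,"hb":20},{"e":49,"nm":36,"u":27,"xy":21},[44,78],[87,22]]}
After op 18 (add /mzn/xdv/2 96): {"ecw":[6,55],"mzn":{"apg":{"erj":95,"o":55,"v":47},"b":51,"xdv":[24,93,96,23,66,30]},"qt":{"h":[11,81,11],"nhz":[81],"sgn":4},"vag":[{"ae":13,"hb":20},{"e":49,"nm":36,"u":27,"xy":21},[44,78],[87,22]]}
Value at /mzn/xdv/2: 96

Answer: 96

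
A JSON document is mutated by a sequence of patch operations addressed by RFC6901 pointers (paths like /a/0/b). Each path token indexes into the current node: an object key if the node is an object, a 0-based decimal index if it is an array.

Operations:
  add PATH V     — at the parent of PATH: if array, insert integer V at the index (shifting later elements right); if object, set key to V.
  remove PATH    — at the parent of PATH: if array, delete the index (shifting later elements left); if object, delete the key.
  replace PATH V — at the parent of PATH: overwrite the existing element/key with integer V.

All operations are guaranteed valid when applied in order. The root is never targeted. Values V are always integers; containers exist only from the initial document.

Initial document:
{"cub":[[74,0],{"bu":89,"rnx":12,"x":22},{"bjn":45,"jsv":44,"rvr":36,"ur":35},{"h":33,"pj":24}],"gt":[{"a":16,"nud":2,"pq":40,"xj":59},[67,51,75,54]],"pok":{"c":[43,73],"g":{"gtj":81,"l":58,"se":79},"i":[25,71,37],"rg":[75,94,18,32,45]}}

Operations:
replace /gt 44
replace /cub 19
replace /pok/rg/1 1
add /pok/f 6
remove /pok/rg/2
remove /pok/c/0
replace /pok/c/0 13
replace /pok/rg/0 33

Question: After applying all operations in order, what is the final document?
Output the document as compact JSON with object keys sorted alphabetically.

Answer: {"cub":19,"gt":44,"pok":{"c":[13],"f":6,"g":{"gtj":81,"l":58,"se":79},"i":[25,71,37],"rg":[33,1,32,45]}}

Derivation:
After op 1 (replace /gt 44): {"cub":[[74,0],{"bu":89,"rnx":12,"x":22},{"bjn":45,"jsv":44,"rvr":36,"ur":35},{"h":33,"pj":24}],"gt":44,"pok":{"c":[43,73],"g":{"gtj":81,"l":58,"se":79},"i":[25,71,37],"rg":[75,94,18,32,45]}}
After op 2 (replace /cub 19): {"cub":19,"gt":44,"pok":{"c":[43,73],"g":{"gtj":81,"l":58,"se":79},"i":[25,71,37],"rg":[75,94,18,32,45]}}
After op 3 (replace /pok/rg/1 1): {"cub":19,"gt":44,"pok":{"c":[43,73],"g":{"gtj":81,"l":58,"se":79},"i":[25,71,37],"rg":[75,1,18,32,45]}}
After op 4 (add /pok/f 6): {"cub":19,"gt":44,"pok":{"c":[43,73],"f":6,"g":{"gtj":81,"l":58,"se":79},"i":[25,71,37],"rg":[75,1,18,32,45]}}
After op 5 (remove /pok/rg/2): {"cub":19,"gt":44,"pok":{"c":[43,73],"f":6,"g":{"gtj":81,"l":58,"se":79},"i":[25,71,37],"rg":[75,1,32,45]}}
After op 6 (remove /pok/c/0): {"cub":19,"gt":44,"pok":{"c":[73],"f":6,"g":{"gtj":81,"l":58,"se":79},"i":[25,71,37],"rg":[75,1,32,45]}}
After op 7 (replace /pok/c/0 13): {"cub":19,"gt":44,"pok":{"c":[13],"f":6,"g":{"gtj":81,"l":58,"se":79},"i":[25,71,37],"rg":[75,1,32,45]}}
After op 8 (replace /pok/rg/0 33): {"cub":19,"gt":44,"pok":{"c":[13],"f":6,"g":{"gtj":81,"l":58,"se":79},"i":[25,71,37],"rg":[33,1,32,45]}}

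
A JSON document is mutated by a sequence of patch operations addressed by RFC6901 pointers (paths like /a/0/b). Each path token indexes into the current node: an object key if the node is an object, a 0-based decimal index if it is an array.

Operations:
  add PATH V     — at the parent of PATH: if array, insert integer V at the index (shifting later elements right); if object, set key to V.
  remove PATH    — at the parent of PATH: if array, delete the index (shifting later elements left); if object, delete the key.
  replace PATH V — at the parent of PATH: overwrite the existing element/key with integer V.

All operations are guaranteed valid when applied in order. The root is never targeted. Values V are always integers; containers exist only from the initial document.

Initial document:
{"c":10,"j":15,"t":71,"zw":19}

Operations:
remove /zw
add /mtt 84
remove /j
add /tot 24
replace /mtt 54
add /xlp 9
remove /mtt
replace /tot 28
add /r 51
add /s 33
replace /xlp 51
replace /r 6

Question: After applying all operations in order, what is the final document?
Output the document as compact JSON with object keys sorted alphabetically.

Answer: {"c":10,"r":6,"s":33,"t":71,"tot":28,"xlp":51}

Derivation:
After op 1 (remove /zw): {"c":10,"j":15,"t":71}
After op 2 (add /mtt 84): {"c":10,"j":15,"mtt":84,"t":71}
After op 3 (remove /j): {"c":10,"mtt":84,"t":71}
After op 4 (add /tot 24): {"c":10,"mtt":84,"t":71,"tot":24}
After op 5 (replace /mtt 54): {"c":10,"mtt":54,"t":71,"tot":24}
After op 6 (add /xlp 9): {"c":10,"mtt":54,"t":71,"tot":24,"xlp":9}
After op 7 (remove /mtt): {"c":10,"t":71,"tot":24,"xlp":9}
After op 8 (replace /tot 28): {"c":10,"t":71,"tot":28,"xlp":9}
After op 9 (add /r 51): {"c":10,"r":51,"t":71,"tot":28,"xlp":9}
After op 10 (add /s 33): {"c":10,"r":51,"s":33,"t":71,"tot":28,"xlp":9}
After op 11 (replace /xlp 51): {"c":10,"r":51,"s":33,"t":71,"tot":28,"xlp":51}
After op 12 (replace /r 6): {"c":10,"r":6,"s":33,"t":71,"tot":28,"xlp":51}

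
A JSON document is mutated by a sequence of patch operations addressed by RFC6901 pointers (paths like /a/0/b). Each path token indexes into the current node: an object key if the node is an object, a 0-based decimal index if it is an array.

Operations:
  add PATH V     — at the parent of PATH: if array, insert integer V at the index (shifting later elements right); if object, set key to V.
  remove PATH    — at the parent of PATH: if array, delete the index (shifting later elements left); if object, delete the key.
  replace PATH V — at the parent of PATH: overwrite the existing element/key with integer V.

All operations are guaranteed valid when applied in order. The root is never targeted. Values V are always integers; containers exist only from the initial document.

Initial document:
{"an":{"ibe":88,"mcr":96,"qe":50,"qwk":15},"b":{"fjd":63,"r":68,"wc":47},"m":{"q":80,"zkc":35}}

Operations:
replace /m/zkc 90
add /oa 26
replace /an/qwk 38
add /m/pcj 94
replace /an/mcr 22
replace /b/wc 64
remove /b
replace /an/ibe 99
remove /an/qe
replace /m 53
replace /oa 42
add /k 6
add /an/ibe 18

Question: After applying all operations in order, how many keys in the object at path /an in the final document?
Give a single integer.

Answer: 3

Derivation:
After op 1 (replace /m/zkc 90): {"an":{"ibe":88,"mcr":96,"qe":50,"qwk":15},"b":{"fjd":63,"r":68,"wc":47},"m":{"q":80,"zkc":90}}
After op 2 (add /oa 26): {"an":{"ibe":88,"mcr":96,"qe":50,"qwk":15},"b":{"fjd":63,"r":68,"wc":47},"m":{"q":80,"zkc":90},"oa":26}
After op 3 (replace /an/qwk 38): {"an":{"ibe":88,"mcr":96,"qe":50,"qwk":38},"b":{"fjd":63,"r":68,"wc":47},"m":{"q":80,"zkc":90},"oa":26}
After op 4 (add /m/pcj 94): {"an":{"ibe":88,"mcr":96,"qe":50,"qwk":38},"b":{"fjd":63,"r":68,"wc":47},"m":{"pcj":94,"q":80,"zkc":90},"oa":26}
After op 5 (replace /an/mcr 22): {"an":{"ibe":88,"mcr":22,"qe":50,"qwk":38},"b":{"fjd":63,"r":68,"wc":47},"m":{"pcj":94,"q":80,"zkc":90},"oa":26}
After op 6 (replace /b/wc 64): {"an":{"ibe":88,"mcr":22,"qe":50,"qwk":38},"b":{"fjd":63,"r":68,"wc":64},"m":{"pcj":94,"q":80,"zkc":90},"oa":26}
After op 7 (remove /b): {"an":{"ibe":88,"mcr":22,"qe":50,"qwk":38},"m":{"pcj":94,"q":80,"zkc":90},"oa":26}
After op 8 (replace /an/ibe 99): {"an":{"ibe":99,"mcr":22,"qe":50,"qwk":38},"m":{"pcj":94,"q":80,"zkc":90},"oa":26}
After op 9 (remove /an/qe): {"an":{"ibe":99,"mcr":22,"qwk":38},"m":{"pcj":94,"q":80,"zkc":90},"oa":26}
After op 10 (replace /m 53): {"an":{"ibe":99,"mcr":22,"qwk":38},"m":53,"oa":26}
After op 11 (replace /oa 42): {"an":{"ibe":99,"mcr":22,"qwk":38},"m":53,"oa":42}
After op 12 (add /k 6): {"an":{"ibe":99,"mcr":22,"qwk":38},"k":6,"m":53,"oa":42}
After op 13 (add /an/ibe 18): {"an":{"ibe":18,"mcr":22,"qwk":38},"k":6,"m":53,"oa":42}
Size at path /an: 3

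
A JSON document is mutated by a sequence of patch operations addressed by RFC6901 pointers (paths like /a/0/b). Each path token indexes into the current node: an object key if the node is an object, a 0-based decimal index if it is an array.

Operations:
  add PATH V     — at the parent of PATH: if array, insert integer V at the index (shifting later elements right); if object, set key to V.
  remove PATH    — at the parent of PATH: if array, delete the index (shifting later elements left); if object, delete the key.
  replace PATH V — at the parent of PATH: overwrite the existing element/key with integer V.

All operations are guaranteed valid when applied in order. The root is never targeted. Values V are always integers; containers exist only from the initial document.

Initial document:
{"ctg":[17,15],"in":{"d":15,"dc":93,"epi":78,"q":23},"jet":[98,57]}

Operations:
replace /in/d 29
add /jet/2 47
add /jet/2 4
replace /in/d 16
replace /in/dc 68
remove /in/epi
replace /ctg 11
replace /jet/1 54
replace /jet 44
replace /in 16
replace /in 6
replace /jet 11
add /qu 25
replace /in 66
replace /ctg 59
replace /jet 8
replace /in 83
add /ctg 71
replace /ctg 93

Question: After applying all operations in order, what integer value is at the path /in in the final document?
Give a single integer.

After op 1 (replace /in/d 29): {"ctg":[17,15],"in":{"d":29,"dc":93,"epi":78,"q":23},"jet":[98,57]}
After op 2 (add /jet/2 47): {"ctg":[17,15],"in":{"d":29,"dc":93,"epi":78,"q":23},"jet":[98,57,47]}
After op 3 (add /jet/2 4): {"ctg":[17,15],"in":{"d":29,"dc":93,"epi":78,"q":23},"jet":[98,57,4,47]}
After op 4 (replace /in/d 16): {"ctg":[17,15],"in":{"d":16,"dc":93,"epi":78,"q":23},"jet":[98,57,4,47]}
After op 5 (replace /in/dc 68): {"ctg":[17,15],"in":{"d":16,"dc":68,"epi":78,"q":23},"jet":[98,57,4,47]}
After op 6 (remove /in/epi): {"ctg":[17,15],"in":{"d":16,"dc":68,"q":23},"jet":[98,57,4,47]}
After op 7 (replace /ctg 11): {"ctg":11,"in":{"d":16,"dc":68,"q":23},"jet":[98,57,4,47]}
After op 8 (replace /jet/1 54): {"ctg":11,"in":{"d":16,"dc":68,"q":23},"jet":[98,54,4,47]}
After op 9 (replace /jet 44): {"ctg":11,"in":{"d":16,"dc":68,"q":23},"jet":44}
After op 10 (replace /in 16): {"ctg":11,"in":16,"jet":44}
After op 11 (replace /in 6): {"ctg":11,"in":6,"jet":44}
After op 12 (replace /jet 11): {"ctg":11,"in":6,"jet":11}
After op 13 (add /qu 25): {"ctg":11,"in":6,"jet":11,"qu":25}
After op 14 (replace /in 66): {"ctg":11,"in":66,"jet":11,"qu":25}
After op 15 (replace /ctg 59): {"ctg":59,"in":66,"jet":11,"qu":25}
After op 16 (replace /jet 8): {"ctg":59,"in":66,"jet":8,"qu":25}
After op 17 (replace /in 83): {"ctg":59,"in":83,"jet":8,"qu":25}
After op 18 (add /ctg 71): {"ctg":71,"in":83,"jet":8,"qu":25}
After op 19 (replace /ctg 93): {"ctg":93,"in":83,"jet":8,"qu":25}
Value at /in: 83

Answer: 83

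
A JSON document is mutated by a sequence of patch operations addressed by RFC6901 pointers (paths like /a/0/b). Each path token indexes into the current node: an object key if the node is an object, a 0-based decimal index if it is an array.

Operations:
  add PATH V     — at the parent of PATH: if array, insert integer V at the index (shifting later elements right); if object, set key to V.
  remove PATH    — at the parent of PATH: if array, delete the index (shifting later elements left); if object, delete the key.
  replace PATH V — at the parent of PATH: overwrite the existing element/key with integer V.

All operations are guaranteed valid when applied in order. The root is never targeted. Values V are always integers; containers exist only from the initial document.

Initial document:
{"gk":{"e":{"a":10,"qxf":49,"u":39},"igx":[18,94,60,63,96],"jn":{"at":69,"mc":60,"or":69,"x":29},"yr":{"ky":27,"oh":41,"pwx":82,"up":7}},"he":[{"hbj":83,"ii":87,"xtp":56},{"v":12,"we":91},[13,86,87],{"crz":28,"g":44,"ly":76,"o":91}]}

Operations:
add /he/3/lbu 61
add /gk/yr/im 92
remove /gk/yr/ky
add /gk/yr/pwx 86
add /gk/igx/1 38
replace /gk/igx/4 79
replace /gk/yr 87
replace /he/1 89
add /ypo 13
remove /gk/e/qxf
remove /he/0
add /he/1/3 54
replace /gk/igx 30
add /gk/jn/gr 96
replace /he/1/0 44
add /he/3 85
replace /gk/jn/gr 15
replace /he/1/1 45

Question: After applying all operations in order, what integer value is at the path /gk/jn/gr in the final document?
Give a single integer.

Answer: 15

Derivation:
After op 1 (add /he/3/lbu 61): {"gk":{"e":{"a":10,"qxf":49,"u":39},"igx":[18,94,60,63,96],"jn":{"at":69,"mc":60,"or":69,"x":29},"yr":{"ky":27,"oh":41,"pwx":82,"up":7}},"he":[{"hbj":83,"ii":87,"xtp":56},{"v":12,"we":91},[13,86,87],{"crz":28,"g":44,"lbu":61,"ly":76,"o":91}]}
After op 2 (add /gk/yr/im 92): {"gk":{"e":{"a":10,"qxf":49,"u":39},"igx":[18,94,60,63,96],"jn":{"at":69,"mc":60,"or":69,"x":29},"yr":{"im":92,"ky":27,"oh":41,"pwx":82,"up":7}},"he":[{"hbj":83,"ii":87,"xtp":56},{"v":12,"we":91},[13,86,87],{"crz":28,"g":44,"lbu":61,"ly":76,"o":91}]}
After op 3 (remove /gk/yr/ky): {"gk":{"e":{"a":10,"qxf":49,"u":39},"igx":[18,94,60,63,96],"jn":{"at":69,"mc":60,"or":69,"x":29},"yr":{"im":92,"oh":41,"pwx":82,"up":7}},"he":[{"hbj":83,"ii":87,"xtp":56},{"v":12,"we":91},[13,86,87],{"crz":28,"g":44,"lbu":61,"ly":76,"o":91}]}
After op 4 (add /gk/yr/pwx 86): {"gk":{"e":{"a":10,"qxf":49,"u":39},"igx":[18,94,60,63,96],"jn":{"at":69,"mc":60,"or":69,"x":29},"yr":{"im":92,"oh":41,"pwx":86,"up":7}},"he":[{"hbj":83,"ii":87,"xtp":56},{"v":12,"we":91},[13,86,87],{"crz":28,"g":44,"lbu":61,"ly":76,"o":91}]}
After op 5 (add /gk/igx/1 38): {"gk":{"e":{"a":10,"qxf":49,"u":39},"igx":[18,38,94,60,63,96],"jn":{"at":69,"mc":60,"or":69,"x":29},"yr":{"im":92,"oh":41,"pwx":86,"up":7}},"he":[{"hbj":83,"ii":87,"xtp":56},{"v":12,"we":91},[13,86,87],{"crz":28,"g":44,"lbu":61,"ly":76,"o":91}]}
After op 6 (replace /gk/igx/4 79): {"gk":{"e":{"a":10,"qxf":49,"u":39},"igx":[18,38,94,60,79,96],"jn":{"at":69,"mc":60,"or":69,"x":29},"yr":{"im":92,"oh":41,"pwx":86,"up":7}},"he":[{"hbj":83,"ii":87,"xtp":56},{"v":12,"we":91},[13,86,87],{"crz":28,"g":44,"lbu":61,"ly":76,"o":91}]}
After op 7 (replace /gk/yr 87): {"gk":{"e":{"a":10,"qxf":49,"u":39},"igx":[18,38,94,60,79,96],"jn":{"at":69,"mc":60,"or":69,"x":29},"yr":87},"he":[{"hbj":83,"ii":87,"xtp":56},{"v":12,"we":91},[13,86,87],{"crz":28,"g":44,"lbu":61,"ly":76,"o":91}]}
After op 8 (replace /he/1 89): {"gk":{"e":{"a":10,"qxf":49,"u":39},"igx":[18,38,94,60,79,96],"jn":{"at":69,"mc":60,"or":69,"x":29},"yr":87},"he":[{"hbj":83,"ii":87,"xtp":56},89,[13,86,87],{"crz":28,"g":44,"lbu":61,"ly":76,"o":91}]}
After op 9 (add /ypo 13): {"gk":{"e":{"a":10,"qxf":49,"u":39},"igx":[18,38,94,60,79,96],"jn":{"at":69,"mc":60,"or":69,"x":29},"yr":87},"he":[{"hbj":83,"ii":87,"xtp":56},89,[13,86,87],{"crz":28,"g":44,"lbu":61,"ly":76,"o":91}],"ypo":13}
After op 10 (remove /gk/e/qxf): {"gk":{"e":{"a":10,"u":39},"igx":[18,38,94,60,79,96],"jn":{"at":69,"mc":60,"or":69,"x":29},"yr":87},"he":[{"hbj":83,"ii":87,"xtp":56},89,[13,86,87],{"crz":28,"g":44,"lbu":61,"ly":76,"o":91}],"ypo":13}
After op 11 (remove /he/0): {"gk":{"e":{"a":10,"u":39},"igx":[18,38,94,60,79,96],"jn":{"at":69,"mc":60,"or":69,"x":29},"yr":87},"he":[89,[13,86,87],{"crz":28,"g":44,"lbu":61,"ly":76,"o":91}],"ypo":13}
After op 12 (add /he/1/3 54): {"gk":{"e":{"a":10,"u":39},"igx":[18,38,94,60,79,96],"jn":{"at":69,"mc":60,"or":69,"x":29},"yr":87},"he":[89,[13,86,87,54],{"crz":28,"g":44,"lbu":61,"ly":76,"o":91}],"ypo":13}
After op 13 (replace /gk/igx 30): {"gk":{"e":{"a":10,"u":39},"igx":30,"jn":{"at":69,"mc":60,"or":69,"x":29},"yr":87},"he":[89,[13,86,87,54],{"crz":28,"g":44,"lbu":61,"ly":76,"o":91}],"ypo":13}
After op 14 (add /gk/jn/gr 96): {"gk":{"e":{"a":10,"u":39},"igx":30,"jn":{"at":69,"gr":96,"mc":60,"or":69,"x":29},"yr":87},"he":[89,[13,86,87,54],{"crz":28,"g":44,"lbu":61,"ly":76,"o":91}],"ypo":13}
After op 15 (replace /he/1/0 44): {"gk":{"e":{"a":10,"u":39},"igx":30,"jn":{"at":69,"gr":96,"mc":60,"or":69,"x":29},"yr":87},"he":[89,[44,86,87,54],{"crz":28,"g":44,"lbu":61,"ly":76,"o":91}],"ypo":13}
After op 16 (add /he/3 85): {"gk":{"e":{"a":10,"u":39},"igx":30,"jn":{"at":69,"gr":96,"mc":60,"or":69,"x":29},"yr":87},"he":[89,[44,86,87,54],{"crz":28,"g":44,"lbu":61,"ly":76,"o":91},85],"ypo":13}
After op 17 (replace /gk/jn/gr 15): {"gk":{"e":{"a":10,"u":39},"igx":30,"jn":{"at":69,"gr":15,"mc":60,"or":69,"x":29},"yr":87},"he":[89,[44,86,87,54],{"crz":28,"g":44,"lbu":61,"ly":76,"o":91},85],"ypo":13}
After op 18 (replace /he/1/1 45): {"gk":{"e":{"a":10,"u":39},"igx":30,"jn":{"at":69,"gr":15,"mc":60,"or":69,"x":29},"yr":87},"he":[89,[44,45,87,54],{"crz":28,"g":44,"lbu":61,"ly":76,"o":91},85],"ypo":13}
Value at /gk/jn/gr: 15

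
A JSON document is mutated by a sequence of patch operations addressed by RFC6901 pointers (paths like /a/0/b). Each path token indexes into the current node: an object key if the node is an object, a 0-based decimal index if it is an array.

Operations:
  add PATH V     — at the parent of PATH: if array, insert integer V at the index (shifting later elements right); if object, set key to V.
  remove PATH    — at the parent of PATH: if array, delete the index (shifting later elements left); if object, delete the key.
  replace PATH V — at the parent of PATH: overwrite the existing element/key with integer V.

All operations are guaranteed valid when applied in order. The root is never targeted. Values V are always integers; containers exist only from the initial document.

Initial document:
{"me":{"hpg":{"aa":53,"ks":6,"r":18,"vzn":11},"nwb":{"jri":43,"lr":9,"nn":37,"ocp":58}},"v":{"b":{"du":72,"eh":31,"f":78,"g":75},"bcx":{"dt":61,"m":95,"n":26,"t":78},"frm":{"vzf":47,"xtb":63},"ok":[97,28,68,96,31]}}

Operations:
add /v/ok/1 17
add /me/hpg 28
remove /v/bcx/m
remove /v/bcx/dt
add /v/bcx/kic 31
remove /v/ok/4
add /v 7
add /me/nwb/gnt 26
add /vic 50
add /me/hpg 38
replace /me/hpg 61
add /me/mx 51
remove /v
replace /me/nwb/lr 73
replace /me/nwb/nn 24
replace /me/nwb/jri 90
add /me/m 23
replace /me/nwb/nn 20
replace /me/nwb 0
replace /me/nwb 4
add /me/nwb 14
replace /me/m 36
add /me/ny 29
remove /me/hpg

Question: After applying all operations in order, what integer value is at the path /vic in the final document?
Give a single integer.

Answer: 50

Derivation:
After op 1 (add /v/ok/1 17): {"me":{"hpg":{"aa":53,"ks":6,"r":18,"vzn":11},"nwb":{"jri":43,"lr":9,"nn":37,"ocp":58}},"v":{"b":{"du":72,"eh":31,"f":78,"g":75},"bcx":{"dt":61,"m":95,"n":26,"t":78},"frm":{"vzf":47,"xtb":63},"ok":[97,17,28,68,96,31]}}
After op 2 (add /me/hpg 28): {"me":{"hpg":28,"nwb":{"jri":43,"lr":9,"nn":37,"ocp":58}},"v":{"b":{"du":72,"eh":31,"f":78,"g":75},"bcx":{"dt":61,"m":95,"n":26,"t":78},"frm":{"vzf":47,"xtb":63},"ok":[97,17,28,68,96,31]}}
After op 3 (remove /v/bcx/m): {"me":{"hpg":28,"nwb":{"jri":43,"lr":9,"nn":37,"ocp":58}},"v":{"b":{"du":72,"eh":31,"f":78,"g":75},"bcx":{"dt":61,"n":26,"t":78},"frm":{"vzf":47,"xtb":63},"ok":[97,17,28,68,96,31]}}
After op 4 (remove /v/bcx/dt): {"me":{"hpg":28,"nwb":{"jri":43,"lr":9,"nn":37,"ocp":58}},"v":{"b":{"du":72,"eh":31,"f":78,"g":75},"bcx":{"n":26,"t":78},"frm":{"vzf":47,"xtb":63},"ok":[97,17,28,68,96,31]}}
After op 5 (add /v/bcx/kic 31): {"me":{"hpg":28,"nwb":{"jri":43,"lr":9,"nn":37,"ocp":58}},"v":{"b":{"du":72,"eh":31,"f":78,"g":75},"bcx":{"kic":31,"n":26,"t":78},"frm":{"vzf":47,"xtb":63},"ok":[97,17,28,68,96,31]}}
After op 6 (remove /v/ok/4): {"me":{"hpg":28,"nwb":{"jri":43,"lr":9,"nn":37,"ocp":58}},"v":{"b":{"du":72,"eh":31,"f":78,"g":75},"bcx":{"kic":31,"n":26,"t":78},"frm":{"vzf":47,"xtb":63},"ok":[97,17,28,68,31]}}
After op 7 (add /v 7): {"me":{"hpg":28,"nwb":{"jri":43,"lr":9,"nn":37,"ocp":58}},"v":7}
After op 8 (add /me/nwb/gnt 26): {"me":{"hpg":28,"nwb":{"gnt":26,"jri":43,"lr":9,"nn":37,"ocp":58}},"v":7}
After op 9 (add /vic 50): {"me":{"hpg":28,"nwb":{"gnt":26,"jri":43,"lr":9,"nn":37,"ocp":58}},"v":7,"vic":50}
After op 10 (add /me/hpg 38): {"me":{"hpg":38,"nwb":{"gnt":26,"jri":43,"lr":9,"nn":37,"ocp":58}},"v":7,"vic":50}
After op 11 (replace /me/hpg 61): {"me":{"hpg":61,"nwb":{"gnt":26,"jri":43,"lr":9,"nn":37,"ocp":58}},"v":7,"vic":50}
After op 12 (add /me/mx 51): {"me":{"hpg":61,"mx":51,"nwb":{"gnt":26,"jri":43,"lr":9,"nn":37,"ocp":58}},"v":7,"vic":50}
After op 13 (remove /v): {"me":{"hpg":61,"mx":51,"nwb":{"gnt":26,"jri":43,"lr":9,"nn":37,"ocp":58}},"vic":50}
After op 14 (replace /me/nwb/lr 73): {"me":{"hpg":61,"mx":51,"nwb":{"gnt":26,"jri":43,"lr":73,"nn":37,"ocp":58}},"vic":50}
After op 15 (replace /me/nwb/nn 24): {"me":{"hpg":61,"mx":51,"nwb":{"gnt":26,"jri":43,"lr":73,"nn":24,"ocp":58}},"vic":50}
After op 16 (replace /me/nwb/jri 90): {"me":{"hpg":61,"mx":51,"nwb":{"gnt":26,"jri":90,"lr":73,"nn":24,"ocp":58}},"vic":50}
After op 17 (add /me/m 23): {"me":{"hpg":61,"m":23,"mx":51,"nwb":{"gnt":26,"jri":90,"lr":73,"nn":24,"ocp":58}},"vic":50}
After op 18 (replace /me/nwb/nn 20): {"me":{"hpg":61,"m":23,"mx":51,"nwb":{"gnt":26,"jri":90,"lr":73,"nn":20,"ocp":58}},"vic":50}
After op 19 (replace /me/nwb 0): {"me":{"hpg":61,"m":23,"mx":51,"nwb":0},"vic":50}
After op 20 (replace /me/nwb 4): {"me":{"hpg":61,"m":23,"mx":51,"nwb":4},"vic":50}
After op 21 (add /me/nwb 14): {"me":{"hpg":61,"m":23,"mx":51,"nwb":14},"vic":50}
After op 22 (replace /me/m 36): {"me":{"hpg":61,"m":36,"mx":51,"nwb":14},"vic":50}
After op 23 (add /me/ny 29): {"me":{"hpg":61,"m":36,"mx":51,"nwb":14,"ny":29},"vic":50}
After op 24 (remove /me/hpg): {"me":{"m":36,"mx":51,"nwb":14,"ny":29},"vic":50}
Value at /vic: 50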